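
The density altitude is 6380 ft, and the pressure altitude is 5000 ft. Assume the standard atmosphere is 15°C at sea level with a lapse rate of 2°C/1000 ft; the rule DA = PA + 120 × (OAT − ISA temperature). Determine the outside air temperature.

16.5°C

Density altitude − pressure altitude = 6380 − 5000 = +1380 ft.
At 120 ft/°C that is an ISA deviation of 1380/120 = +11.5°C.
ISA temperature at 5000 ft = 15 − 2 × (5000/1000) = 5°C.
OAT = ISA + deviation = 5 + (+11.5) = 16.5°C.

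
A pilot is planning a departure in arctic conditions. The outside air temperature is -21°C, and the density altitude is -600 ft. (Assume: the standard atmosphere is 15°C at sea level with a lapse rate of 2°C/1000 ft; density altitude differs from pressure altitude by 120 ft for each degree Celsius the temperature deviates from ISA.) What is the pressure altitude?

DA = PA + 120 × (OAT − (15 − 2·PA/1000)) = PA + 120·OAT − 1800 + 0.24·PA = 1.24·PA + 120·OAT − 1800.
So 1.24·PA = -600 − 120 × (-21) + 1800 = 3720.
PA = 3720 / 1.24 = 3000 ft.

3000 ft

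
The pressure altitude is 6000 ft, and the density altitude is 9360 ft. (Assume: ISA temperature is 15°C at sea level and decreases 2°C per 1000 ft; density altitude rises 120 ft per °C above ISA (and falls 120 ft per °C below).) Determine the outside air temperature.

31°C

Density altitude − pressure altitude = 9360 − 6000 = +3360 ft.
At 120 ft/°C that is an ISA deviation of 3360/120 = +28°C.
ISA temperature at 6000 ft = 15 − 2 × (6000/1000) = 3°C.
OAT = ISA + deviation = 3 + (+28) = 31°C.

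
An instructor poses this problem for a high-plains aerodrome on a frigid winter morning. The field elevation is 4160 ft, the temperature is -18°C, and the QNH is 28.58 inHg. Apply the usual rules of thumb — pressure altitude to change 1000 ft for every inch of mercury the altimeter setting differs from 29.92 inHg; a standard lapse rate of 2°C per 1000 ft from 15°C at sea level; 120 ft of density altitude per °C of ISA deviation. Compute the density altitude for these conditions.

Pressure altitude = 4160 + (29.92 − 28.58) × 1000 = 4160 + (+1340) = 5500 ft.
ISA temperature at 5500 ft = 15 − 2 × (5500/1000) = 4°C.
ISA deviation = -18 − 4 = -22°C.
Density altitude = 5500 + 120 × (-22) = 2860 ft.

2860 ft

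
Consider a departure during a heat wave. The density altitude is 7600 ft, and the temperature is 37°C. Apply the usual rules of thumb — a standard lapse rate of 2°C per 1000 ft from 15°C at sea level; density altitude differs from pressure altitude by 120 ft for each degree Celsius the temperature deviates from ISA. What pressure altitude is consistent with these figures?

4000 ft

DA = PA + 120 × (OAT − (15 − 2·PA/1000)) = PA + 120·OAT − 1800 + 0.24·PA = 1.24·PA + 120·OAT − 1800.
So 1.24·PA = 7600 − 120 × 37 + 1800 = 4960.
PA = 4960 / 1.24 = 4000 ft.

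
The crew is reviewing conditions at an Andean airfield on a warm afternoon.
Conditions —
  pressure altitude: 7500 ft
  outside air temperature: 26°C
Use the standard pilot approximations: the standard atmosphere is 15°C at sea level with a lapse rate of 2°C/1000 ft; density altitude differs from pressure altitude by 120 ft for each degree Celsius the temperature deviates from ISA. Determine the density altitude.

ISA temperature at 7500 ft = 15 − 2 × (7500/1000) = 0°C.
ISA deviation = 26 − 0 = +26°C.
Density altitude = 7500 + 120 × (26) = 7500 + (+3120) = 10620 ft.

10620 ft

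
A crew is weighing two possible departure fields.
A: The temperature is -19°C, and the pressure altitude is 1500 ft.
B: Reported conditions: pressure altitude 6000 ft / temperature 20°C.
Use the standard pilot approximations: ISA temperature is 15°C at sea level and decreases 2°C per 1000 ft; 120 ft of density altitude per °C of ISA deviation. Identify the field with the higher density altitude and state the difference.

A: ISA temp = 12°C, deviation -31°C, DA = 1500 + 120 × (-31) = -2220 ft.
B: ISA temp = 3°C, deviation +17°C, DA = 6000 + 120 × 17 = 8040 ft.
B is higher by 8040 − (-2220) = 10260 ft.

B by 10260 ft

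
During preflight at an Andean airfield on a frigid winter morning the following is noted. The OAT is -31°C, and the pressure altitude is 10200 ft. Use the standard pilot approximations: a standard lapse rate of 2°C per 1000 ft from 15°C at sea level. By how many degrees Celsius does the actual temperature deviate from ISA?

ISA-25.6°C

ISA temperature at 10200 ft = 15 − 2 × (10200/1000) = -5.4°C.
Deviation = OAT − ISA = -31 − (-5.4) = -25.6°C.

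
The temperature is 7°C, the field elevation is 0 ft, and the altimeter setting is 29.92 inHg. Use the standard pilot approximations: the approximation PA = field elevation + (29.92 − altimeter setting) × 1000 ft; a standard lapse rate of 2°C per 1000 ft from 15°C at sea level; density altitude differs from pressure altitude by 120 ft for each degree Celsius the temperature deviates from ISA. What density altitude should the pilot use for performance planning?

-960 ft

Pressure altitude = 0 + (29.92 − 29.92) × 1000 = 0 + (0) = 0 ft.
ISA temperature at 0 ft = 15 − 2 × (0/1000) = 15°C.
ISA deviation = 7 − 15 = -8°C.
Density altitude = 0 + 120 × (-8) = -960 ft.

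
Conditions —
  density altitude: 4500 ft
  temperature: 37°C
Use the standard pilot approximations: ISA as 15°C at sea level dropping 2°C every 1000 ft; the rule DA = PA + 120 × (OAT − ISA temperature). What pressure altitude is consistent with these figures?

DA = PA + 120 × (OAT − (15 − 2·PA/1000)) = PA + 120·OAT − 1800 + 0.24·PA = 1.24·PA + 120·OAT − 1800.
So 1.24·PA = 4500 − 120 × 37 + 1800 = 1860.
PA = 1860 / 1.24 = 1500 ft.

1500 ft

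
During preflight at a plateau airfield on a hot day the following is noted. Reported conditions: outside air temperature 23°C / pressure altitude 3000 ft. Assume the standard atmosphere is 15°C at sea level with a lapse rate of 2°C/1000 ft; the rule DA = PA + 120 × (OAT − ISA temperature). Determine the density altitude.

4680 ft

ISA temperature at 3000 ft = 15 − 2 × (3000/1000) = 9°C.
ISA deviation = 23 − 9 = +14°C.
Density altitude = 3000 + 120 × (14) = 3000 + (+1680) = 4680 ft.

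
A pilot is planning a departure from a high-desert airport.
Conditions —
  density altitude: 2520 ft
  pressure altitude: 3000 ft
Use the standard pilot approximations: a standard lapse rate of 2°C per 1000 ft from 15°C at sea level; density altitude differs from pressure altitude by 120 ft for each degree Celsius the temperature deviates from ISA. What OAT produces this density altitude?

5°C

Density altitude − pressure altitude = 2520 − 3000 = -480 ft.
At 120 ft/°C that is an ISA deviation of -480/120 = -4°C.
ISA temperature at 3000 ft = 15 − 2 × (3000/1000) = 9°C.
OAT = ISA + deviation = 9 + (-4) = 5°C.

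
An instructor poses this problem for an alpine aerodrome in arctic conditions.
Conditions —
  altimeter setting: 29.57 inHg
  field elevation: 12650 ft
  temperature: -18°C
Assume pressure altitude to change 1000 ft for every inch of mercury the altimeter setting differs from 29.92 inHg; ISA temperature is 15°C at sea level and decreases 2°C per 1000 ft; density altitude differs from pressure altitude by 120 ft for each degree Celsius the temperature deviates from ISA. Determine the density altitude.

Pressure altitude = 12650 + (29.92 − 29.57) × 1000 = 12650 + (+350) = 13000 ft.
ISA temperature at 13000 ft = 15 − 2 × (13000/1000) = -11°C.
ISA deviation = -18 − (-11) = -7°C.
Density altitude = 13000 + 120 × (-7) = 12160 ft.

12160 ft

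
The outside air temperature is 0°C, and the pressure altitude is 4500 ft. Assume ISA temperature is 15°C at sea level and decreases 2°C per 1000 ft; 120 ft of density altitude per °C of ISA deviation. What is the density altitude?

3780 ft

ISA temperature at 4500 ft = 15 − 2 × (4500/1000) = 6°C.
ISA deviation = 0 − 6 = -6°C.
Density altitude = 4500 + 120 × (-6) = 4500 + (-720) = 3780 ft.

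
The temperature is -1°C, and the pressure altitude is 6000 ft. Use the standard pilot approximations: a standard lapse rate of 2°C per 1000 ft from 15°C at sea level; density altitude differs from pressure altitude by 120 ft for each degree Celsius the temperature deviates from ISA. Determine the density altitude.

ISA temperature at 6000 ft = 15 − 2 × (6000/1000) = 3°C.
ISA deviation = -1 − 3 = -4°C.
Density altitude = 6000 + 120 × (-4) = 6000 + (-480) = 5520 ft.

5520 ft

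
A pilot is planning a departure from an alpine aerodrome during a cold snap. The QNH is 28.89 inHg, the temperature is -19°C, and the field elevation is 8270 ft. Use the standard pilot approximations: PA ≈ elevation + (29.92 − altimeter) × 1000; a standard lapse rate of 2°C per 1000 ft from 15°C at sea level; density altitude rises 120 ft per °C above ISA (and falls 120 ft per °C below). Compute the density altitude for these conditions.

7452 ft

Pressure altitude = 8270 + (29.92 − 28.89) × 1000 = 8270 + (+1030) = 9300 ft.
ISA temperature at 9300 ft = 15 − 2 × (9300/1000) = -3.6°C.
ISA deviation = -19 − (-3.6) = -15.4°C.
Density altitude = 9300 + 120 × (-15.4) = 7452 ft.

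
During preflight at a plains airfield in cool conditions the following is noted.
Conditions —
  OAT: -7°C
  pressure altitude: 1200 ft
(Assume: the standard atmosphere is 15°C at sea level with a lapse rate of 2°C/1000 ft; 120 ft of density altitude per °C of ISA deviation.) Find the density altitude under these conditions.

-1152 ft

ISA temperature at 1200 ft = 15 − 2 × (1200/1000) = 12.6°C.
ISA deviation = -7 − 12.6 = -19.6°C.
Density altitude = 1200 + 120 × (-19.6) = 1200 + (-2352) = -1152 ft.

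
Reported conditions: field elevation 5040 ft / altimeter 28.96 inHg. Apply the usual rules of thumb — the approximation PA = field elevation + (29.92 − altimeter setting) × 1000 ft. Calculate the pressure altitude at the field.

6000 ft

Pressure correction = (29.92 − 28.96) × 1000 = +960 ft.
Pressure altitude = 5040 + (+960) = 6000 ft.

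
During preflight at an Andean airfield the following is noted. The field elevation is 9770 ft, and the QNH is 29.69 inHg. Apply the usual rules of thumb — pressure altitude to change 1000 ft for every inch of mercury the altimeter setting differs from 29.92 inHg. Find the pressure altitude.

Pressure correction = (29.92 − 29.69) × 1000 = +230 ft.
Pressure altitude = 9770 + (+230) = 10000 ft.

10000 ft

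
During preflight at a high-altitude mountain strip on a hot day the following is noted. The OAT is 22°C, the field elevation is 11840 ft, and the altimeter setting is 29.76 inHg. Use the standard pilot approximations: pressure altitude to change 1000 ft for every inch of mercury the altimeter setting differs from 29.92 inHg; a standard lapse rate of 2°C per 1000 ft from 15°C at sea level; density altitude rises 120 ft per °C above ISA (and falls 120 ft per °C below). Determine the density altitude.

Pressure altitude = 11840 + (29.92 − 29.76) × 1000 = 11840 + (+160) = 12000 ft.
ISA temperature at 12000 ft = 15 − 2 × (12000/1000) = -9°C.
ISA deviation = 22 − (-9) = +31°C.
Density altitude = 12000 + 120 × (31) = 15720 ft.

15720 ft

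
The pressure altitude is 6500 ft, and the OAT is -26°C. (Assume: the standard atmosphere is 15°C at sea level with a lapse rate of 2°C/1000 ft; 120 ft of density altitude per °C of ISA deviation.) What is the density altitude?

ISA temperature at 6500 ft = 15 − 2 × (6500/1000) = 2°C.
ISA deviation = -26 − 2 = -28°C.
Density altitude = 6500 + 120 × (-28) = 6500 + (-3360) = 3140 ft.

3140 ft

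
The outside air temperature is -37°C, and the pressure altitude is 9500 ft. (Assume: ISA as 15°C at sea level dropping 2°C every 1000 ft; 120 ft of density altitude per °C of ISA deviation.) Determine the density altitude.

ISA temperature at 9500 ft = 15 − 2 × (9500/1000) = -4°C.
ISA deviation = -37 − (-4) = -33°C.
Density altitude = 9500 + 120 × (-33) = 9500 + (-3960) = 5540 ft.

5540 ft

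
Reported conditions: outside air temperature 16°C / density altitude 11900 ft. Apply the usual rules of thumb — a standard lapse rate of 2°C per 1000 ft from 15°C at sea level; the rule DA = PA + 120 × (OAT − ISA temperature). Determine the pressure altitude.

DA = PA + 120 × (OAT − (15 − 2·PA/1000)) = PA + 120·OAT − 1800 + 0.24·PA = 1.24·PA + 120·OAT − 1800.
So 1.24·PA = 11900 − 120 × 16 + 1800 = 11780.
PA = 11780 / 1.24 = 9500 ft.

9500 ft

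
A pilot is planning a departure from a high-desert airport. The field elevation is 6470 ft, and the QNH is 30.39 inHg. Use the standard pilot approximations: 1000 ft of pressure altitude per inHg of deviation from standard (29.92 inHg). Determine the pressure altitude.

6000 ft

Pressure correction = (29.92 − 30.39) × 1000 = -470 ft.
Pressure altitude = 6470 + (-470) = 6000 ft.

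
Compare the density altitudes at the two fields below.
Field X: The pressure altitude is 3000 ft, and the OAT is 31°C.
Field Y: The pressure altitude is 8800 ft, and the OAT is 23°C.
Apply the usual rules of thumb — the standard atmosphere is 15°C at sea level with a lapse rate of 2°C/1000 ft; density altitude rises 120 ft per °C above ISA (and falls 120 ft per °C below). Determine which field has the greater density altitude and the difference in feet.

Field Y by 6232 ft

Field X: ISA temp = 9°C, deviation +22°C, DA = 3000 + 120 × 22 = 5640 ft.
Field Y: ISA temp = -2.6°C, deviation +25.6°C, DA = 8800 + 120 × 25.6 = 11872 ft.
Field Y is higher by 11872 − 5640 = 6232 ft.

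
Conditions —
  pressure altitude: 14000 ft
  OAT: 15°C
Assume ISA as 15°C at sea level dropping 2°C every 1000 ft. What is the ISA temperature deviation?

ISA+28°C

ISA temperature at 14000 ft = 15 − 2 × (14000/1000) = -13°C.
Deviation = OAT − ISA = 15 − (-13) = +28°C.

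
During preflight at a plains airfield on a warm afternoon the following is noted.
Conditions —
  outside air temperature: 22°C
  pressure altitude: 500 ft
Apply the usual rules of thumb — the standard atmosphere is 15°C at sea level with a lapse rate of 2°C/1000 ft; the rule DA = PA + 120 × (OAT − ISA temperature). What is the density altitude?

1460 ft

ISA temperature at 500 ft = 15 − 2 × (500/1000) = 14°C.
ISA deviation = 22 − 14 = +8°C.
Density altitude = 500 + 120 × (8) = 500 + (+960) = 1460 ft.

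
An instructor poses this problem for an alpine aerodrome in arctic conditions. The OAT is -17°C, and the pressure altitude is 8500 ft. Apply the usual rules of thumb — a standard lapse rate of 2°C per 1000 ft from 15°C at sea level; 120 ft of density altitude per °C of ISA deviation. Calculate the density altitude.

6700 ft

ISA temperature at 8500 ft = 15 − 2 × (8500/1000) = -2°C.
ISA deviation = -17 − (-2) = -15°C.
Density altitude = 8500 + 120 × (-15) = 8500 + (-1800) = 6700 ft.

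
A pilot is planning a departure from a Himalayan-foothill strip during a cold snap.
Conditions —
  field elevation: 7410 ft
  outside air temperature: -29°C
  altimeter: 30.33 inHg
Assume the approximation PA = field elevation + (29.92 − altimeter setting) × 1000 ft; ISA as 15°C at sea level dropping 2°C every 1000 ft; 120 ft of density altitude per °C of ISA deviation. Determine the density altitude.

3400 ft

Pressure altitude = 7410 + (29.92 − 30.33) × 1000 = 7410 + (-410) = 7000 ft.
ISA temperature at 7000 ft = 15 − 2 × (7000/1000) = 1°C.
ISA deviation = -29 − 1 = -30°C.
Density altitude = 7000 + 120 × (-30) = 3400 ft.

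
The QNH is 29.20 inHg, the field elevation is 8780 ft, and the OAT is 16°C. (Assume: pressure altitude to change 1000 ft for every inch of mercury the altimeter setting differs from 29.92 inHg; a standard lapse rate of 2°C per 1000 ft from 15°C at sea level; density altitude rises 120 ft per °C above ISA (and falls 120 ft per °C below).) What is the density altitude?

11900 ft

Pressure altitude = 8780 + (29.92 − 29.20) × 1000 = 8780 + (+720) = 9500 ft.
ISA temperature at 9500 ft = 15 − 2 × (9500/1000) = -4°C.
ISA deviation = 16 − (-4) = +20°C.
Density altitude = 9500 + 120 × (20) = 11900 ft.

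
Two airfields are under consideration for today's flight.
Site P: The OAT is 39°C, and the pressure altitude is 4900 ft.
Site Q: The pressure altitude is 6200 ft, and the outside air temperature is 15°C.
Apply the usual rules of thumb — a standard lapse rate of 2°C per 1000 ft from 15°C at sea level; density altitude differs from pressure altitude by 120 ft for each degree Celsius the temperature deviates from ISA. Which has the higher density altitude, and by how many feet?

Site P: ISA temp = 5.2°C, deviation +33.8°C, DA = 4900 + 120 × 33.8 = 8956 ft.
Site Q: ISA temp = 2.6°C, deviation +12.4°C, DA = 6200 + 120 × 12.4 = 7688 ft.
Site P is higher by 8956 − 7688 = 1268 ft.

Site P by 1268 ft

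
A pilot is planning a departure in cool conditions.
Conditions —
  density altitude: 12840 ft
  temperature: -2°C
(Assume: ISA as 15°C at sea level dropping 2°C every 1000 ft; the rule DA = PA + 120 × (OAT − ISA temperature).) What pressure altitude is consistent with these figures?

12000 ft

DA = PA + 120 × (OAT − (15 − 2·PA/1000)) = PA + 120·OAT − 1800 + 0.24·PA = 1.24·PA + 120·OAT − 1800.
So 1.24·PA = 12840 − 120 × (-2) + 1800 = 14880.
PA = 14880 / 1.24 = 12000 ft.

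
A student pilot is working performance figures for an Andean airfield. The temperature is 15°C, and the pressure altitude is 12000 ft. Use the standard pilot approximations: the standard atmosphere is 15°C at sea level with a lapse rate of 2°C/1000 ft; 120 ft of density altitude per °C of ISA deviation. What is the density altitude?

ISA temperature at 12000 ft = 15 − 2 × (12000/1000) = -9°C.
ISA deviation = 15 − (-9) = +24°C.
Density altitude = 12000 + 120 × (24) = 12000 + (+2880) = 14880 ft.

14880 ft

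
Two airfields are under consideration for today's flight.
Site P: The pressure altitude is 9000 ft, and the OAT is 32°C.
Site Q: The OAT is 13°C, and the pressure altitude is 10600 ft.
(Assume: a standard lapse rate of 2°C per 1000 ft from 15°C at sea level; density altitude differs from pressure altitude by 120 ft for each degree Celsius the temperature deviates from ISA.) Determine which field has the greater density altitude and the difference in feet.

Site P: ISA temp = -3°C, deviation +35°C, DA = 9000 + 120 × 35 = 13200 ft.
Site Q: ISA temp = -6.2°C, deviation +19.2°C, DA = 10600 + 120 × 19.2 = 12904 ft.
Site P is higher by 13200 − 12904 = 296 ft.

Site P by 296 ft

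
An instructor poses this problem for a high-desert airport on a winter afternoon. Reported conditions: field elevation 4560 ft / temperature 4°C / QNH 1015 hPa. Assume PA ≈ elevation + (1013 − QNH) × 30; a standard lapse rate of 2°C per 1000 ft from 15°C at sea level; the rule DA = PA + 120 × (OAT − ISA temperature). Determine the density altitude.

Pressure altitude = 4560 + (1013 − 1015) × 30 = 4560 + (-60) = 4500 ft.
ISA temperature at 4500 ft = 15 − 2 × (4500/1000) = 6°C.
ISA deviation = 4 − 6 = -2°C.
Density altitude = 4500 + 120 × (-2) = 4260 ft.

4260 ft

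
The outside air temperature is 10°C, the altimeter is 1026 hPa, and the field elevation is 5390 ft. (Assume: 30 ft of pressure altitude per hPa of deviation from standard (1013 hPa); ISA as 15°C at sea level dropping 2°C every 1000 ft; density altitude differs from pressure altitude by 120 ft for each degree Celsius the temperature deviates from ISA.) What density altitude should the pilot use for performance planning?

Pressure altitude = 5390 + (1013 − 1026) × 30 = 5390 + (-390) = 5000 ft.
ISA temperature at 5000 ft = 15 − 2 × (5000/1000) = 5°C.
ISA deviation = 10 − 5 = +5°C.
Density altitude = 5000 + 120 × (5) = 5600 ft.

5600 ft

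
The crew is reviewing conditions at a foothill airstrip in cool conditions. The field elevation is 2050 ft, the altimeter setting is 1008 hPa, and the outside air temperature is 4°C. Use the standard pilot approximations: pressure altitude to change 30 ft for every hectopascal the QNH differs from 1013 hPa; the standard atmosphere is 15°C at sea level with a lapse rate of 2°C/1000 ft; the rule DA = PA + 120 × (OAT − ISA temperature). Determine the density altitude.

Pressure altitude = 2050 + (1013 − 1008) × 30 = 2050 + (+150) = 2200 ft.
ISA temperature at 2200 ft = 15 − 2 × (2200/1000) = 10.6°C.
ISA deviation = 4 − 10.6 = -6.6°C.
Density altitude = 2200 + 120 × (-6.6) = 1408 ft.

1408 ft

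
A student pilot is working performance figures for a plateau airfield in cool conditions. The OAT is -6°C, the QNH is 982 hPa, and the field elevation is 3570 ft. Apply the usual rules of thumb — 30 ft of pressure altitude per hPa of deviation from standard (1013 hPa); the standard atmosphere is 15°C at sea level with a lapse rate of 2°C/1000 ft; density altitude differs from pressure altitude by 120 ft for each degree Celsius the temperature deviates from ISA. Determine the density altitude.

3060 ft

Pressure altitude = 3570 + (1013 − 982) × 30 = 3570 + (+930) = 4500 ft.
ISA temperature at 4500 ft = 15 − 2 × (4500/1000) = 6°C.
ISA deviation = -6 − 6 = -12°C.
Density altitude = 4500 + 120 × (-12) = 3060 ft.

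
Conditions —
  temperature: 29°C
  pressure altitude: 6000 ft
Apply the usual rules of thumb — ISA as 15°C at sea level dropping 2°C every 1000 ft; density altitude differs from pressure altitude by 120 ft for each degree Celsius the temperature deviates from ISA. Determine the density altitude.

ISA temperature at 6000 ft = 15 − 2 × (6000/1000) = 3°C.
ISA deviation = 29 − 3 = +26°C.
Density altitude = 6000 + 120 × (26) = 6000 + (+3120) = 9120 ft.

9120 ft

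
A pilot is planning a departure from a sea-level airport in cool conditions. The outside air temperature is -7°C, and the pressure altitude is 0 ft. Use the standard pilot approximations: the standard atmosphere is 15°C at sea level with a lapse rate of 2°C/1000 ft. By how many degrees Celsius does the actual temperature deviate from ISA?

ISA-22°C

ISA temperature at 0 ft = 15 − 2 × (0/1000) = 15°C.
Deviation = OAT − ISA = -7 − 15 = -22°C.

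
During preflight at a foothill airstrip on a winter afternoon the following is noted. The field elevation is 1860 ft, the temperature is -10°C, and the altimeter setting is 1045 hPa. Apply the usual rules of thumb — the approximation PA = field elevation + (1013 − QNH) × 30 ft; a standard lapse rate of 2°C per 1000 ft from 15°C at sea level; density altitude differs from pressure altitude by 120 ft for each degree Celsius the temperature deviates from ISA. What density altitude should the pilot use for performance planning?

Pressure altitude = 1860 + (1013 − 1045) × 30 = 1860 + (-960) = 900 ft.
ISA temperature at 900 ft = 15 − 2 × (900/1000) = 13.2°C.
ISA deviation = -10 − 13.2 = -23.2°C.
Density altitude = 900 + 120 × (-23.2) = -1884 ft.

-1884 ft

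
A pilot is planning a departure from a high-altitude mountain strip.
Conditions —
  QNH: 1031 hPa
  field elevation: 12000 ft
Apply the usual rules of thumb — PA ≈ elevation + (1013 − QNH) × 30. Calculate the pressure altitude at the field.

11460 ft

Pressure correction = (1013 − 1031) × 30 = -540 ft.
Pressure altitude = 12000 + (-540) = 11460 ft.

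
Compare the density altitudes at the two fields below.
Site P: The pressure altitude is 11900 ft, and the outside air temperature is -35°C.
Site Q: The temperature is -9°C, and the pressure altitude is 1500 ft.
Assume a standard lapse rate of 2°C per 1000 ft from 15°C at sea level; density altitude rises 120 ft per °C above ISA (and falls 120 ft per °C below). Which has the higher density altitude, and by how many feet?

Site P: ISA temp = -8.8°C, deviation -26.2°C, DA = 11900 + 120 × (-26.2) = 8756 ft.
Site Q: ISA temp = 12°C, deviation -21°C, DA = 1500 + 120 × (-21) = -1020 ft.
Site P is higher by 8756 − (-1020) = 9776 ft.

Site P by 9776 ft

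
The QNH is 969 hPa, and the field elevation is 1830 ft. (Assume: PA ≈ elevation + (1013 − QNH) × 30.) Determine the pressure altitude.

3150 ft

Pressure correction = (1013 − 969) × 30 = +1320 ft.
Pressure altitude = 1830 + (+1320) = 3150 ft.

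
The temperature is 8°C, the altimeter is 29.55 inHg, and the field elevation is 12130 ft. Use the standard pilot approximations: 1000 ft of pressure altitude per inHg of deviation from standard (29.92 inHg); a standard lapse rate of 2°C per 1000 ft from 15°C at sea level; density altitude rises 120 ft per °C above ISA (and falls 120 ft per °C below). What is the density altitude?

14660 ft

Pressure altitude = 12130 + (29.92 − 29.55) × 1000 = 12130 + (+370) = 12500 ft.
ISA temperature at 12500 ft = 15 − 2 × (12500/1000) = -10°C.
ISA deviation = 8 − (-10) = +18°C.
Density altitude = 12500 + 120 × (18) = 14660 ft.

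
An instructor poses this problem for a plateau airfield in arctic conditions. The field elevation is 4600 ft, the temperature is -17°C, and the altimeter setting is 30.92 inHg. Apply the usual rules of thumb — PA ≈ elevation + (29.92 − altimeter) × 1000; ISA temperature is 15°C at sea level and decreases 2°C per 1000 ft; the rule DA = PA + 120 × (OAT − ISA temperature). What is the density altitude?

624 ft

Pressure altitude = 4600 + (29.92 − 30.92) × 1000 = 4600 + (-1000) = 3600 ft.
ISA temperature at 3600 ft = 15 − 2 × (3600/1000) = 7.8°C.
ISA deviation = -17 − 7.8 = -24.8°C.
Density altitude = 3600 + 120 × (-24.8) = 624 ft.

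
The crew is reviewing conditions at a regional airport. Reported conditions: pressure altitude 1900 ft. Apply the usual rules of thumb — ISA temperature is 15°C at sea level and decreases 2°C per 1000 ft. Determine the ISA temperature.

ISA temperature = 15 − 2 × (1900/1000) = 15 − 3.8 = 11.2°C.

11.2°C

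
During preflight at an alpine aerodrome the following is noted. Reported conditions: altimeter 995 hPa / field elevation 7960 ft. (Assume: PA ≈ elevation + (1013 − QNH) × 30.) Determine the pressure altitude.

8500 ft

Pressure correction = (1013 − 995) × 30 = +540 ft.
Pressure altitude = 7960 + (+540) = 8500 ft.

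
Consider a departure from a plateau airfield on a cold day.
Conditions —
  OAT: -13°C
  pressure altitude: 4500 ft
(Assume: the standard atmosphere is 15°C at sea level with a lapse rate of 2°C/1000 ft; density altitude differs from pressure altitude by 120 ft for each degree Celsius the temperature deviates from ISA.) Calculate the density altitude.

2220 ft

ISA temperature at 4500 ft = 15 − 2 × (4500/1000) = 6°C.
ISA deviation = -13 − 6 = -19°C.
Density altitude = 4500 + 120 × (-19) = 4500 + (-2280) = 2220 ft.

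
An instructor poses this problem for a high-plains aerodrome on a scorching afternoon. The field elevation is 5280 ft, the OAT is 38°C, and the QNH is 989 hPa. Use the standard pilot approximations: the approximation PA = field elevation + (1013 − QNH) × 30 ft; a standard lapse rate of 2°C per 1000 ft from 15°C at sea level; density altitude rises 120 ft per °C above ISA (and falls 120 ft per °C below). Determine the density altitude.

10200 ft

Pressure altitude = 5280 + (1013 − 989) × 30 = 5280 + (+720) = 6000 ft.
ISA temperature at 6000 ft = 15 − 2 × (6000/1000) = 3°C.
ISA deviation = 38 − 3 = +35°C.
Density altitude = 6000 + 120 × (35) = 10200 ft.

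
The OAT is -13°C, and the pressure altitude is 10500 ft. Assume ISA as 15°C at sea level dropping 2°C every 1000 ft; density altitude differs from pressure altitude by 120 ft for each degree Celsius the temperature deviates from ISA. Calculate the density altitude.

ISA temperature at 10500 ft = 15 − 2 × (10500/1000) = -6°C.
ISA deviation = -13 − (-6) = -7°C.
Density altitude = 10500 + 120 × (-7) = 10500 + (-840) = 9660 ft.

9660 ft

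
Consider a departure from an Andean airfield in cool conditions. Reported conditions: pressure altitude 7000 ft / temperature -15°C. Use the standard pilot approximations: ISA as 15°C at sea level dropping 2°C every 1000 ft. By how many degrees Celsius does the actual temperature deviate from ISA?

ISA-16°C

ISA temperature at 7000 ft = 15 − 2 × (7000/1000) = 1°C.
Deviation = OAT − ISA = -15 − 1 = -16°C.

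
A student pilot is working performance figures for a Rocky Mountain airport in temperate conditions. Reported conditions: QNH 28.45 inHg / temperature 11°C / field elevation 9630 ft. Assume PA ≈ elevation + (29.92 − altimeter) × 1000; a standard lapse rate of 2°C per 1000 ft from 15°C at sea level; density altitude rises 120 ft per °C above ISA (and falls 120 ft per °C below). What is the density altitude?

13284 ft

Pressure altitude = 9630 + (29.92 − 28.45) × 1000 = 9630 + (+1470) = 11100 ft.
ISA temperature at 11100 ft = 15 − 2 × (11100/1000) = -7.2°C.
ISA deviation = 11 − (-7.2) = +18.2°C.
Density altitude = 11100 + 120 × (18.2) = 13284 ft.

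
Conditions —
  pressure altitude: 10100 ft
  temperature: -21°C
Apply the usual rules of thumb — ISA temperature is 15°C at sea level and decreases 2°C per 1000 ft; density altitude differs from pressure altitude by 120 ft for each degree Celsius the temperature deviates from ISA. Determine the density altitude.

8204 ft

ISA temperature at 10100 ft = 15 − 2 × (10100/1000) = -5.2°C.
ISA deviation = -21 − (-5.2) = -15.8°C.
Density altitude = 10100 + 120 × (-15.8) = 10100 + (-1896) = 8204 ft.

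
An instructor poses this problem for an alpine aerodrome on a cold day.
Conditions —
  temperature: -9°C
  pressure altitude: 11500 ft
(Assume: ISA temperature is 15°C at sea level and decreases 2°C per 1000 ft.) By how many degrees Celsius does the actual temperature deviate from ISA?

ISA-1°C

ISA temperature at 11500 ft = 15 − 2 × (11500/1000) = -8°C.
Deviation = OAT − ISA = -9 − (-8) = -1°C.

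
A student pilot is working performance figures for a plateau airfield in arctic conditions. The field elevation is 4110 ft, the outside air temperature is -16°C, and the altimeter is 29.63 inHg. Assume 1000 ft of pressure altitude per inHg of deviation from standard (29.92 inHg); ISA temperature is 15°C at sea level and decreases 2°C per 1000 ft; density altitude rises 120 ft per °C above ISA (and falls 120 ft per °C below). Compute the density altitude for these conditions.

1736 ft

Pressure altitude = 4110 + (29.92 − 29.63) × 1000 = 4110 + (+290) = 4400 ft.
ISA temperature at 4400 ft = 15 − 2 × (4400/1000) = 6.2°C.
ISA deviation = -16 − 6.2 = -22.2°C.
Density altitude = 4400 + 120 × (-22.2) = 1736 ft.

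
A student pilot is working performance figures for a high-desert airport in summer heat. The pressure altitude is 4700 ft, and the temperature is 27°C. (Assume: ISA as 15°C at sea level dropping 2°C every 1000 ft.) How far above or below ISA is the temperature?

ISA temperature at 4700 ft = 15 − 2 × (4700/1000) = 5.6°C.
Deviation = OAT − ISA = 27 − 5.6 = +21.4°C.

ISA+21.4°C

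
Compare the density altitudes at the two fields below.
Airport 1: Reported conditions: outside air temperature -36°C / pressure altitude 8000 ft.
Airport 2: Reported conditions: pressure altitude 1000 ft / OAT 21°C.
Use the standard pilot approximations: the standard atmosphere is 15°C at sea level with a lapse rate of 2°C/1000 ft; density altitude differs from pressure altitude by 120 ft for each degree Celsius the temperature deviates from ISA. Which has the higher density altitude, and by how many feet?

Airport 1: ISA temp = -1°C, deviation -35°C, DA = 8000 + 120 × (-35) = 3800 ft.
Airport 2: ISA temp = 13°C, deviation +8°C, DA = 1000 + 120 × 8 = 1960 ft.
Airport 1 is higher by 3800 − 1960 = 1840 ft.

Airport 1 by 1840 ft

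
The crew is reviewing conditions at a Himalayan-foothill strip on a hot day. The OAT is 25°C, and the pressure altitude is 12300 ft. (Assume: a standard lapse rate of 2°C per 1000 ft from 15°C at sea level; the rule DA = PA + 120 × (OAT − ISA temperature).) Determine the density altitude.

16452 ft

ISA temperature at 12300 ft = 15 − 2 × (12300/1000) = -9.6°C.
ISA deviation = 25 − (-9.6) = +34.6°C.
Density altitude = 12300 + 120 × (34.6) = 12300 + (+4152) = 16452 ft.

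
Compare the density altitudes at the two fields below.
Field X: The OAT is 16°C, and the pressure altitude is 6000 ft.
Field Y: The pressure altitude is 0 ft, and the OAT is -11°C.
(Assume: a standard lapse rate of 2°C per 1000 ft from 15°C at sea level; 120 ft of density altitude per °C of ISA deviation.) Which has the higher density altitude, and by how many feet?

Field X by 10680 ft

Field X: ISA temp = 3°C, deviation +13°C, DA = 6000 + 120 × 13 = 7560 ft.
Field Y: ISA temp = 15°C, deviation -26°C, DA = 0 + 120 × (-26) = -3120 ft.
Field X is higher by 7560 − (-3120) = 10680 ft.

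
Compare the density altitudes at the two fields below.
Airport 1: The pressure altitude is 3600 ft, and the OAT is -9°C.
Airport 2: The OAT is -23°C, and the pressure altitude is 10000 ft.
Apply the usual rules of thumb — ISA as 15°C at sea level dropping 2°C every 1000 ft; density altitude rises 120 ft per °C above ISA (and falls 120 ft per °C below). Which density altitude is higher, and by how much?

Airport 1: ISA temp = 7.8°C, deviation -16.8°C, DA = 3600 + 120 × (-16.8) = 1584 ft.
Airport 2: ISA temp = -5°C, deviation -18°C, DA = 10000 + 120 × (-18) = 7840 ft.
Airport 2 is higher by 7840 − 1584 = 6256 ft.

Airport 2 by 6256 ft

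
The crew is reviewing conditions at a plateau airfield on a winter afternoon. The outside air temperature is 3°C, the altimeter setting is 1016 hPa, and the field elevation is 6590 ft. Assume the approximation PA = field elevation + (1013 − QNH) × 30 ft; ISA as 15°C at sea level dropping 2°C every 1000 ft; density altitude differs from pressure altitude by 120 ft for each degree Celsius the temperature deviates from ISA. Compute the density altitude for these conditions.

Pressure altitude = 6590 + (1013 − 1016) × 30 = 6590 + (-90) = 6500 ft.
ISA temperature at 6500 ft = 15 − 2 × (6500/1000) = 2°C.
ISA deviation = 3 − 2 = +1°C.
Density altitude = 6500 + 120 × (1) = 6620 ft.

6620 ft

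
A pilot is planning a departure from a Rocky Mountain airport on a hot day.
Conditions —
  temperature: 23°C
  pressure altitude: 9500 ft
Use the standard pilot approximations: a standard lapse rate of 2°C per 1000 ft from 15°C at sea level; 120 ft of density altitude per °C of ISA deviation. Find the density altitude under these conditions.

12740 ft

ISA temperature at 9500 ft = 15 − 2 × (9500/1000) = -4°C.
ISA deviation = 23 − (-4) = +27°C.
Density altitude = 9500 + 120 × (27) = 9500 + (+3240) = 12740 ft.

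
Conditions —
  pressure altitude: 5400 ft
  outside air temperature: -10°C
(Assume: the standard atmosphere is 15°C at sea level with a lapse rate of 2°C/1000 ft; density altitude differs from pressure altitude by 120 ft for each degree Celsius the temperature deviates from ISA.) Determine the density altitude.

3696 ft

ISA temperature at 5400 ft = 15 − 2 × (5400/1000) = 4.2°C.
ISA deviation = -10 − 4.2 = -14.2°C.
Density altitude = 5400 + 120 × (-14.2) = 5400 + (-1704) = 3696 ft.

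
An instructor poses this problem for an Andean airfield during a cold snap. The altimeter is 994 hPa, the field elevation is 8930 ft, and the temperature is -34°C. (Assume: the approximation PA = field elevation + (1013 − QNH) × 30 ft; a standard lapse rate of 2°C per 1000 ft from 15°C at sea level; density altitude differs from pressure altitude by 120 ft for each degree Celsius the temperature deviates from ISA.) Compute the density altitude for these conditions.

Pressure altitude = 8930 + (1013 − 994) × 30 = 8930 + (+570) = 9500 ft.
ISA temperature at 9500 ft = 15 − 2 × (9500/1000) = -4°C.
ISA deviation = -34 − (-4) = -30°C.
Density altitude = 9500 + 120 × (-30) = 5900 ft.

5900 ft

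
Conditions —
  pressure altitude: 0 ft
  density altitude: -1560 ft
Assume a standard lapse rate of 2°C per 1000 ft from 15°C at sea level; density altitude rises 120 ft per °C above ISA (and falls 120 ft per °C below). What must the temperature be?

Density altitude − pressure altitude = -1560 − 0 = -1560 ft.
At 120 ft/°C that is an ISA deviation of -1560/120 = -13°C.
ISA temperature at 0 ft = 15 − 2 × (0/1000) = 15°C.
OAT = ISA + deviation = 15 + (-13) = 2°C.

2°C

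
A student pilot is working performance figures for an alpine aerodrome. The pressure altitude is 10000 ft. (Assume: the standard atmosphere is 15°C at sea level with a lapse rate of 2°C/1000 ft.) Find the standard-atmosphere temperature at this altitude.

ISA temperature = 15 − 2 × (10000/1000) = 15 − 20 = -5°C.

-5°C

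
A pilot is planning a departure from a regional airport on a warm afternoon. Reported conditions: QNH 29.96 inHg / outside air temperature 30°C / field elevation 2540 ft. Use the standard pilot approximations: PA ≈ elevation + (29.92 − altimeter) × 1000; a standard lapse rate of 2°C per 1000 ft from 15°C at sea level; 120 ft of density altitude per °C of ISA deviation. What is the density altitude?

Pressure altitude = 2540 + (29.92 − 29.96) × 1000 = 2540 + (-40) = 2500 ft.
ISA temperature at 2500 ft = 15 − 2 × (2500/1000) = 10°C.
ISA deviation = 30 − 10 = +20°C.
Density altitude = 2500 + 120 × (20) = 4900 ft.

4900 ft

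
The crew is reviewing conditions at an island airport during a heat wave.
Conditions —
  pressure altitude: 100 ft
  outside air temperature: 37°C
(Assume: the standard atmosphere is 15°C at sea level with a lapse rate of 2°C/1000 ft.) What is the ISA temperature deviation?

ISA+22.2°C

ISA temperature at 100 ft = 15 − 2 × (100/1000) = 14.8°C.
Deviation = OAT − ISA = 37 − 14.8 = +22.2°C.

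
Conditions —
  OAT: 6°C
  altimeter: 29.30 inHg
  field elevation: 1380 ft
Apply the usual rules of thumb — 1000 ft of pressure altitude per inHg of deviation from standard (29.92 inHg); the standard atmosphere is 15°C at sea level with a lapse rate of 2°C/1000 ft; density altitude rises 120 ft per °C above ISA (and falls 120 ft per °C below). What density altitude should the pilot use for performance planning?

1400 ft

Pressure altitude = 1380 + (29.92 − 29.30) × 1000 = 1380 + (+620) = 2000 ft.
ISA temperature at 2000 ft = 15 − 2 × (2000/1000) = 11°C.
ISA deviation = 6 − 11 = -5°C.
Density altitude = 2000 + 120 × (-5) = 1400 ft.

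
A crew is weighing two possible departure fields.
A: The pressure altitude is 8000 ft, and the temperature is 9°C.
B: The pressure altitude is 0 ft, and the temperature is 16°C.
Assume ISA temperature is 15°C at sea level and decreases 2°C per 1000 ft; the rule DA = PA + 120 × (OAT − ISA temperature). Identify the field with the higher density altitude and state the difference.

A: ISA temp = -1°C, deviation +10°C, DA = 8000 + 120 × 10 = 9200 ft.
B: ISA temp = 15°C, deviation +1°C, DA = 0 + 120 × 1 = 120 ft.
A is higher by 9200 − 120 = 9080 ft.

A by 9080 ft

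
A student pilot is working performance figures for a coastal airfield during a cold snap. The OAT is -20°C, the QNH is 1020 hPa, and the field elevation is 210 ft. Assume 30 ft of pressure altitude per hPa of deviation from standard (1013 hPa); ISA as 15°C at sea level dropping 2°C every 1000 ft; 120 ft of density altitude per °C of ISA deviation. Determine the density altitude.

Pressure altitude = 210 + (1013 − 1020) × 30 = 210 + (-210) = 0 ft.
ISA temperature at 0 ft = 15 − 2 × (0/1000) = 15°C.
ISA deviation = -20 − 15 = -35°C.
Density altitude = 0 + 120 × (-35) = -4200 ft.

-4200 ft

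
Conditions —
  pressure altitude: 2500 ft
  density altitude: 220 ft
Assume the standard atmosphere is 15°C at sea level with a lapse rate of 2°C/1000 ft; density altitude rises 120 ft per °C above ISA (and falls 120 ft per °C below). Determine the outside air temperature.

Density altitude − pressure altitude = 220 − 2500 = -2280 ft.
At 120 ft/°C that is an ISA deviation of -2280/120 = -19°C.
ISA temperature at 2500 ft = 15 − 2 × (2500/1000) = 10°C.
OAT = ISA + deviation = 10 + (-19) = -9°C.

-9°C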